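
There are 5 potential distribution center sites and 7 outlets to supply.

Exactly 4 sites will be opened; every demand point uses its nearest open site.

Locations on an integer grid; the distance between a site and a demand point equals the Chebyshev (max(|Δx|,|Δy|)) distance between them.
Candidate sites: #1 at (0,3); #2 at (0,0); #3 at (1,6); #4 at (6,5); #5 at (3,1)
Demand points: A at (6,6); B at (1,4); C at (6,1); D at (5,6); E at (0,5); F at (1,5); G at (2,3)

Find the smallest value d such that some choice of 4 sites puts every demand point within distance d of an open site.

3

Open {#1, #2, #4, #5}.
  Farthest demand point is C at distance 3 (to #5); all others are ≤ 3.
With {#1, #3, #4, #5} the worst case is 3.
With {#2, #3, #4, #5} the worst case is 3.
No size-4 selection achieves below 3.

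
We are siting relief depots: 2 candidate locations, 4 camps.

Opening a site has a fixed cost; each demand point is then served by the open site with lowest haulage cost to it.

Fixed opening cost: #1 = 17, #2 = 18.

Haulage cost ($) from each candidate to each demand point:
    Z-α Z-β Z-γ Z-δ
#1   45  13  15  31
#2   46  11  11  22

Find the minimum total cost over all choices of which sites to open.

Open {#2}: assign each demand point to its cheapest open site.
  Z-α→#2 46, Z-β→#2 11, Z-γ→#2 11, Z-δ→#2 22
  haulage cost 90, fixed 18 → total 108.
Compare {#1}: haulage cost 104 + fixed 17 = 121.
Compare {#1, #2}: haulage cost 89 + fixed 35 = 124.

108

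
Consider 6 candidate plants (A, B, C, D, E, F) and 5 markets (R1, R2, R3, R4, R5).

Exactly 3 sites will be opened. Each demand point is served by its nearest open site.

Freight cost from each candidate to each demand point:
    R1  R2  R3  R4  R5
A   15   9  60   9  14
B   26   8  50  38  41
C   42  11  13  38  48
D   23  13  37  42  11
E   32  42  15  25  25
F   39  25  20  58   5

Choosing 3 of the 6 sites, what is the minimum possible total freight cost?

Open {A, C, F}.
  R1→A 15, R2→A 9, R3→C 13, R4→A 9, R5→F 5  ⇒ total 51.
Compare {A, E, F}: total 53.
Compare {A, B, F}: total 57.
No size-3 selection does better; minimum is 51.

51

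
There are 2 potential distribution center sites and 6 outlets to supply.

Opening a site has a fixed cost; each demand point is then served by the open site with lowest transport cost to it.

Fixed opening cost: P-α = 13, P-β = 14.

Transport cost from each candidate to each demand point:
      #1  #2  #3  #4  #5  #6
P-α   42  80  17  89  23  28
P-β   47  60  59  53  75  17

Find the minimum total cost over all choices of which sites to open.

Open {P-α, P-β}: assign each demand point to its cheapest open site.
  #1→P-α 42, #2→P-β 60, #3→P-α 17, #4→P-β 53, #5→P-α 23, #6→P-β 17
  transport cost 212, fixed 27 → total 239.
Compare {P-α}: transport cost 279 + fixed 13 = 292.
Compare {P-β}: transport cost 311 + fixed 14 = 325.

239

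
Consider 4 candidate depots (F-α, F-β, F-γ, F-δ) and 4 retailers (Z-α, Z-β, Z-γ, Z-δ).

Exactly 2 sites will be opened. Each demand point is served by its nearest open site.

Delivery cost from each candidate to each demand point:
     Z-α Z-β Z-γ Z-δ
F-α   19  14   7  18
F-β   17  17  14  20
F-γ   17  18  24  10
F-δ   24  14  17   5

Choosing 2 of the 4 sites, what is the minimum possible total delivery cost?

45

Open {F-α, F-δ}.
  Z-α→F-α 19, Z-β→F-α 14, Z-γ→F-α 7, Z-δ→F-δ 5  ⇒ total 45.
Compare {F-α, F-γ}: total 48.
Compare {F-β, F-δ}: total 50.
No size-2 selection does better; minimum is 45.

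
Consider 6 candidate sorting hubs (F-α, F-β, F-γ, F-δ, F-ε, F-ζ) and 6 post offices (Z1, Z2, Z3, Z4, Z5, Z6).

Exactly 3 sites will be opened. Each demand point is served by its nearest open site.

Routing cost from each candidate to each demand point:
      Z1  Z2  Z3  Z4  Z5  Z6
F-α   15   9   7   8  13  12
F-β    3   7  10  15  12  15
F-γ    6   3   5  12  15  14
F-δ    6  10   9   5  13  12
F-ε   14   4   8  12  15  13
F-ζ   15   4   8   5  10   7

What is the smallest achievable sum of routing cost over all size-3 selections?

33

Open {F-β, F-γ, F-ζ}.
  Z1→F-β 3, Z2→F-γ 3, Z3→F-γ 5, Z4→F-ζ 5, Z5→F-ζ 10, Z6→F-ζ 7  ⇒ total 33.
Compare {F-α, F-β, F-ζ}: total 36.
Compare {F-α, F-γ, F-ζ}: total 36.
No size-3 selection does better; minimum is 33.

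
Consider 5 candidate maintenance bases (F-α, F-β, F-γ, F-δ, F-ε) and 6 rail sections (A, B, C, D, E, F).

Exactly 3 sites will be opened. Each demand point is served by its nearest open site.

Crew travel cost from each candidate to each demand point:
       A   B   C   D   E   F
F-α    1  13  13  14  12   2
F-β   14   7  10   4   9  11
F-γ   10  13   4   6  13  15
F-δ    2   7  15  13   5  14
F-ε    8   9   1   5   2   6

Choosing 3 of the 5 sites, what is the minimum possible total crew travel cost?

17

Open {F-α, F-β, F-ε}.
  A→F-α 1, B→F-β 7, C→F-ε 1, D→F-β 4, E→F-ε 2, F→F-α 2  ⇒ total 17.
Compare {F-α, F-δ, F-ε}: total 18.
Compare {F-α, F-γ, F-ε}: total 20.
No size-3 selection does better; minimum is 17.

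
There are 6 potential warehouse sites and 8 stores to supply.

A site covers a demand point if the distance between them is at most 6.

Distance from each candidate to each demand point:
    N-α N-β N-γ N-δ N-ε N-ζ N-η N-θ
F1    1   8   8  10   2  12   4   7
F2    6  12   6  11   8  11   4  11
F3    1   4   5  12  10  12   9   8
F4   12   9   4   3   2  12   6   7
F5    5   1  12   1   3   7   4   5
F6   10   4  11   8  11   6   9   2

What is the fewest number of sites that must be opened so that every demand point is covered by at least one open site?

Coverage sets (demand points within 6 of each site):
  F1: {N-α, N-ε, N-η}
  F2: {N-α, N-γ, N-η}
  F3: {N-α, N-β, N-γ}
  F4: {N-γ, N-δ, N-ε, N-η}
  F5: {N-α, N-β, N-δ, N-ε, N-η, N-θ}
  F6: {N-β, N-ζ, N-θ}
No 2 sites suffice: every size-2 union leaves at least one demand point uncovered.
But {F1, F4, F6} covers everything, so the minimum is 3.

3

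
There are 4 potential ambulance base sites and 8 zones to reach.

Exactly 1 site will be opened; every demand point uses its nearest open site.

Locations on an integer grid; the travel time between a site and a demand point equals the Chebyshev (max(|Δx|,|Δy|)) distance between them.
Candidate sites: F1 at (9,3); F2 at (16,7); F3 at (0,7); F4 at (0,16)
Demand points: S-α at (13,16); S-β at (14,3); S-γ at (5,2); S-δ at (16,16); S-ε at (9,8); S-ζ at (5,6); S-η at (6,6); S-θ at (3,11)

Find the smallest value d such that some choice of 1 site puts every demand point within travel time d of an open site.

13

Open {F1}.
  Farthest demand point is S-α at travel time 13 (to F1); all others are ≤ 13.
With {F2} the worst case is 13.
With {F3} the worst case is 16.
No size-1 selection achieves below 13.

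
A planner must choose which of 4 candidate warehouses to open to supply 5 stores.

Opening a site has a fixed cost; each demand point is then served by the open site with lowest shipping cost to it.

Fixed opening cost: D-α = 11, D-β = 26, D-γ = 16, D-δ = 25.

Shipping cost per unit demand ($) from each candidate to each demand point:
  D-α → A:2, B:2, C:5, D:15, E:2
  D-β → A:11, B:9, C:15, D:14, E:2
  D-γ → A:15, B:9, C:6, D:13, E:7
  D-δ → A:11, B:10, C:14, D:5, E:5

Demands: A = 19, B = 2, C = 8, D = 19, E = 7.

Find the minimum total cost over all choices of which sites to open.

227

Open {D-α, D-δ}: assign each demand point to its cheapest open site.
  A→D-α 19×2=38, B→D-α 2×2=4, C→D-α 8×5=40, D→D-δ 19×5=95, E→D-α 7×2=14
  shipping cost 191, fixed 36 → total 227.
Compare {D-α, D-γ, D-δ}: shipping cost 191 + fixed 52 = 243.
Compare {D-α, D-β, D-δ}: shipping cost 191 + fixed 62 = 253.
Compare {D-α, D-β, D-γ, D-δ}: shipping cost 191 + fixed 78 = 269.
All other subsets cost ≥ 243. Minimum total cost: 227.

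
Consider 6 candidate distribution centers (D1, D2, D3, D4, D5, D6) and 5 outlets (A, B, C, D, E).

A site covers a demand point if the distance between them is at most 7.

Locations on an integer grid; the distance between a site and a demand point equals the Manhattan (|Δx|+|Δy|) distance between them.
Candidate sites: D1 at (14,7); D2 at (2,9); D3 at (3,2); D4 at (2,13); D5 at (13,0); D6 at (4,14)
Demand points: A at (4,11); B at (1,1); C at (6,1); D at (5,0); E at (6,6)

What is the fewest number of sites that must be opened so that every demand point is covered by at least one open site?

Coverage sets (demand points within 7 of each site):
  D1: {}
  D2: {A, E}
  D3: {B, C, D, E}
  D4: {A}
  D5: {}
  D6: {A}
No single site covers all 5 demand points.
But {D2, D3} covers everything, so the minimum is 2.

2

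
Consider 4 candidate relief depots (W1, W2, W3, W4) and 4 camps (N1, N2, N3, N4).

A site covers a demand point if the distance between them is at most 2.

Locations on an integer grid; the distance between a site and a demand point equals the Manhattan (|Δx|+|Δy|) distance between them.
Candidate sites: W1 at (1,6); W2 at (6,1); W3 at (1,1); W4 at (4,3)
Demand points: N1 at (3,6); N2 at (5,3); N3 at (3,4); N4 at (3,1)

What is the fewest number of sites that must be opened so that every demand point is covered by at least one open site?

3

Coverage sets (demand points within 2 of each site):
  W1: {N1}
  W2: {}
  W3: {N4}
  W4: {N2, N3}
No 2 sites suffice: every size-2 union leaves at least one demand point uncovered.
But {W1, W3, W4} covers everything, so the minimum is 3.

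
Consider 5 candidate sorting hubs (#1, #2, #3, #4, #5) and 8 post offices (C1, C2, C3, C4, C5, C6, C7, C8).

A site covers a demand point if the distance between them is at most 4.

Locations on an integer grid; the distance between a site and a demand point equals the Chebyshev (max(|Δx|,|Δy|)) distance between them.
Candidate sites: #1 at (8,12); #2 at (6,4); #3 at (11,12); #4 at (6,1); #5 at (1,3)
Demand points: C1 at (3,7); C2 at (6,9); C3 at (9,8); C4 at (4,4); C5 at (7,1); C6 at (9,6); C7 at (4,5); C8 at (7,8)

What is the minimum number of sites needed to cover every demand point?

Coverage sets (demand points within 4 of each site):
  #1: {C2, C3, C8}
  #2: {C1, C3, C4, C5, C6, C7, C8}
  #3: {C3, C8}
  #4: {C4, C5, C7}
  #5: {C1, C4, C7}
No single site covers all 8 demand points.
But {#1, #2} covers everything, so the minimum is 2.

2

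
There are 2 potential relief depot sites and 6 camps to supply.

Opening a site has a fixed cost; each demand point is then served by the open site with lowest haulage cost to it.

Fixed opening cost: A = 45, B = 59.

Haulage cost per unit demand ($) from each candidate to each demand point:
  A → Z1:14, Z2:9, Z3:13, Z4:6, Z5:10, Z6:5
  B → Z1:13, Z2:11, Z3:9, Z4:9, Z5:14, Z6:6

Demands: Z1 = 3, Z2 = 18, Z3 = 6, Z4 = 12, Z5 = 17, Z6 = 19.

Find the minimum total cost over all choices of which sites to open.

Open {A}: assign each demand point to its cheapest open site.
  Z1→A 3×14=42, Z2→A 18×9=162, Z3→A 6×13=78, Z4→A 12×6=72, Z5→A 17×10=170, Z6→A 19×5=95
  haulage cost 619, fixed 45 → total 664.
Compare {A, B}: haulage cost 592 + fixed 104 = 696.
Compare {B}: haulage cost 751 + fixed 59 = 810.

664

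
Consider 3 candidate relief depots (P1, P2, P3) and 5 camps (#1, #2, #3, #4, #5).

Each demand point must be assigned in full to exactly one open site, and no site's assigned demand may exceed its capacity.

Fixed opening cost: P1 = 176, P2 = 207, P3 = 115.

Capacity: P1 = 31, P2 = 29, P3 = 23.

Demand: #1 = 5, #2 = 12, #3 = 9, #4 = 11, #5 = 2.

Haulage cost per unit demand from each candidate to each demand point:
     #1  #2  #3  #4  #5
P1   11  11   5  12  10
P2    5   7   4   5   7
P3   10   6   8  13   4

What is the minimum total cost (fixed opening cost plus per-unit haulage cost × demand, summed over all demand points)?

Open {P2, P3}; cheapest assignment that respects the capacities:
  P2 (cap 29, load 25): #1, #3, #4 — cost 5×5 + 9×4 + 11×5 = 116
  P3 (cap 23, load 14): #2, #5 — cost 12×6 + 2×4 = 80
  Shipping 196, fixed 322 → total 518.
  Any other capacity-feasible assignment to {P2, P3} ships for at least 196.
Compare {P1, P3}: its best feasible assignment gives total 598.
Compare {P1, P2}: its best feasible assignment gives total 612.
Every other set of open sites that can feasibly serve all demand totals ≥ 598 even under its best assignment. Minimum: 518.

518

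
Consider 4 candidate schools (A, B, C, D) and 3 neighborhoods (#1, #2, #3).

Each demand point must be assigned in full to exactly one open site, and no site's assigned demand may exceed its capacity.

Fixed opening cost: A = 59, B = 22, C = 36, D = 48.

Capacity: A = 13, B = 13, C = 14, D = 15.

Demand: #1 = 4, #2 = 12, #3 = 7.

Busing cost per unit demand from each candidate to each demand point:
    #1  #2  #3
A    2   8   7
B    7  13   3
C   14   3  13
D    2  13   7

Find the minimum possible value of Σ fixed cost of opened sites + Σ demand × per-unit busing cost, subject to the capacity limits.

Open {B, C}; cheapest assignment that respects the capacities:
  B (cap 13, load 11): #1, #3 — cost 4×7 + 7×3 = 49
  C (cap 14, load 12): #2 — cost 12×3 = 36
  Shipping 85, fixed 58 → total 143.
  Any other capacity-feasible assignment to {B, C} ships for at least 85.
Compare {B, C, D}: its best feasible assignment gives total 171.
Compare {C, D}: its best feasible assignment gives total 177.
Every other set of open sites that can feasibly serve all demand totals ≥ 171 even under its best assignment. Minimum: 143.

143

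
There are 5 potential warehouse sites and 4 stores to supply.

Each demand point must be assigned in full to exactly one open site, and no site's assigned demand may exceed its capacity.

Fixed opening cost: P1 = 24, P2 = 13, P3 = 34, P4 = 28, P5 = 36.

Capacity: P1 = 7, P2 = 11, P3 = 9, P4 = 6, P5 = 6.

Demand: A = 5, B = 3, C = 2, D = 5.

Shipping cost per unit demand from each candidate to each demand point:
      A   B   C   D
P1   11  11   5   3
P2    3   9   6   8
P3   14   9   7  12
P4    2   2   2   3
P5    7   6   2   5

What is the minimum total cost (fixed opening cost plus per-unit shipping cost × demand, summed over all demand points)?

104

Open {P1, P2}; cheapest assignment that respects the capacities:
  P1 (cap 7, load 7): C, D — cost 2×5 + 5×3 = 25
  P2 (cap 11, load 8): A, B — cost 5×3 + 3×9 = 42
  Shipping 67, fixed 37 → total 104.
  Any other capacity-feasible assignment to {P1, P2} ships for at least 67.
Compare {P1, P2, P4}: its best feasible assignment gives total 105.
Compare {P2, P4}: its best feasible assignment gives total 106.
Every other set of open sites that can feasibly serve all demand totals ≥ 105 even under its best assignment. Minimum: 104.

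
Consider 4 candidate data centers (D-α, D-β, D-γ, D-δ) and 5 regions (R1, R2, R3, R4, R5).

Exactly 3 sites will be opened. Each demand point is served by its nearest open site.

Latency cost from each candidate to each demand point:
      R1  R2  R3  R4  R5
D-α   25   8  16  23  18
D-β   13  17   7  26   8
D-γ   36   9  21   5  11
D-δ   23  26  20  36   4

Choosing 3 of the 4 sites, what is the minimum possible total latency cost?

Open {D-β, D-γ, D-δ}.
  R1→D-β 13, R2→D-γ 9, R3→D-β 7, R4→D-γ 5, R5→D-δ 4  ⇒ total 38.
Compare {D-α, D-β, D-γ}: total 41.
Compare {D-α, D-β, D-δ}: total 55.
No size-3 selection does better; minimum is 38.

38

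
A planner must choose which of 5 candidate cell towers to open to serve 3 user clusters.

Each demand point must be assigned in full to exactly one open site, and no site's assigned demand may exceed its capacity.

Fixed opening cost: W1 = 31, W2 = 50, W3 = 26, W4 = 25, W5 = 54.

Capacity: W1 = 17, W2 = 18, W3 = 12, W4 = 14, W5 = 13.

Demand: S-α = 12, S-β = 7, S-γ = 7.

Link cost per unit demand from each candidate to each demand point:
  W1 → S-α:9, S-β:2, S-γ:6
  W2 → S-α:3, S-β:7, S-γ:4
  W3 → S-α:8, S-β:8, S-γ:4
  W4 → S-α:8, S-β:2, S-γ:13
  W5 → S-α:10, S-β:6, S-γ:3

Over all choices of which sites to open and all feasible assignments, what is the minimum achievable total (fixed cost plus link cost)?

173

Open {W1, W2}; cheapest assignment that respects the capacities:
  W1 (cap 17, load 14): S-β, S-γ — cost 7×2 + 7×6 = 56
  W2 (cap 18, load 12): S-α — cost 12×3 = 36
  Shipping 92, fixed 81 → total 173.
  Any other capacity-feasible assignment to {W1, W2} ships for at least 92.
Compare {W2, W3, W4}: its best feasible assignment gives total 179.
Compare {W1, W2, W3}: its best feasible assignment gives total 185.
Every other set of open sites that can feasibly serve all demand totals ≥ 179 even under its best assignment. Minimum: 173.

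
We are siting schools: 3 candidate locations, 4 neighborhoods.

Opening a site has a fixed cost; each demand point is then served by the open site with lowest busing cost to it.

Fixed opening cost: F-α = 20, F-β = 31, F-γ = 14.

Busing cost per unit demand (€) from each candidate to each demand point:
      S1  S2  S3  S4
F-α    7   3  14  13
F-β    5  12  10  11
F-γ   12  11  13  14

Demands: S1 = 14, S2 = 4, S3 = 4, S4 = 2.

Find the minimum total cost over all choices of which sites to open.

195

Open {F-α, F-β}: assign each demand point to its cheapest open site.
  S1→F-β 14×5=70, S2→F-α 4×3=12, S3→F-β 4×10=40, S4→F-β 2×11=22
  busing cost 144, fixed 51 → total 195.
Compare {F-α, F-β, F-γ}: busing cost 144 + fixed 65 = 209.
Compare {F-β}: busing cost 180 + fixed 31 = 211.
Compare {F-α}: busing cost 192 + fixed 20 = 212.
All other subsets cost ≥ 209. Minimum total cost: 195.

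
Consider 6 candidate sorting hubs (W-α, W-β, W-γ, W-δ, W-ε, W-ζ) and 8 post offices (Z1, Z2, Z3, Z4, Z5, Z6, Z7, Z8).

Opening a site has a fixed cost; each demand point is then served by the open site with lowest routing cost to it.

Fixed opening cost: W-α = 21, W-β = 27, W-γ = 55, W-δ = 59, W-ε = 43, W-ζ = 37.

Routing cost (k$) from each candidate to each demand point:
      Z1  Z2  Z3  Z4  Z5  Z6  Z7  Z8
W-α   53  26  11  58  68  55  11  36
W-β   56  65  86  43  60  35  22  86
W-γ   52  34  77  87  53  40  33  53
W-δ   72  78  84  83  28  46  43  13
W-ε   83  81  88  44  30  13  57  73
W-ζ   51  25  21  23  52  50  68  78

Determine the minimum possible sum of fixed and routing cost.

Open {W-α, W-ε}: assign each demand point to its cheapest open site.
  Z1→W-α 53, Z2→W-α 26, Z3→W-α 11, Z4→W-ε 44, Z5→W-ε 30, Z6→W-ε 13, Z7→W-α 11, Z8→W-α 36
  routing cost 224, fixed 64 → total 288.
Compare {W-α, W-ε, W-ζ}: routing cost 200 + fixed 101 = 301.
Compare {W-α, W-β, W-ε}: routing cost 223 + fixed 91 = 314.
Compare {W-α, W-ζ}: routing cost 259 + fixed 58 = 317.
All other subsets cost ≥ 301. Minimum total cost: 288.

288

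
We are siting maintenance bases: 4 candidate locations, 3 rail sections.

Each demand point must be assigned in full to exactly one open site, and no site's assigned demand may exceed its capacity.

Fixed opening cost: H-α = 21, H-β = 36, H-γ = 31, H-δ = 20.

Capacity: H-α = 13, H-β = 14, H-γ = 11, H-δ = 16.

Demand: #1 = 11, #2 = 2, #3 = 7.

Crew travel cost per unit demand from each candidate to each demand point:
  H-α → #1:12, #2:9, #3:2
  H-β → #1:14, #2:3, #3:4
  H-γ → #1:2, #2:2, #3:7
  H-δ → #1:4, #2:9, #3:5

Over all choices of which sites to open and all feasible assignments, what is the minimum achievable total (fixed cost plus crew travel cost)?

106

Open {H-α, H-γ}; cheapest assignment that respects the capacities:
  H-α (cap 13, load 9): #2, #3 — cost 2×9 + 7×2 = 32
  H-γ (cap 11, load 11): #1 — cost 11×2 = 22
  Shipping 54, fixed 52 → total 106.
  Any other capacity-feasible assignment to {H-α, H-γ} ships for at least 54.
Compare {H-α, H-δ}: its best feasible assignment gives total 117.
Compare {H-β, H-γ}: its best feasible assignment gives total 123.
Every other set of open sites that can feasibly serve all demand totals ≥ 117 even under its best assignment. Minimum: 106.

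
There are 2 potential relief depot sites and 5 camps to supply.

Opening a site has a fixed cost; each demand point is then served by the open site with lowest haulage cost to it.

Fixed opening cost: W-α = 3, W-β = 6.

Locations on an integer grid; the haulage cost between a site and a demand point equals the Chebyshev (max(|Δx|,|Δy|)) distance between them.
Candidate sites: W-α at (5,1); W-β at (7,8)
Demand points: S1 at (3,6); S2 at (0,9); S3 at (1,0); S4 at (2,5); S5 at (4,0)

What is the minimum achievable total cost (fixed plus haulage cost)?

Open {W-α}: assign each demand point to its cheapest open site.
  S1→W-α 5, S2→W-α 8, S3→W-α 4, S4→W-α 4, S5→W-α 1
  haulage cost 22, fixed 3 → total 25.
Compare {W-α, W-β}: haulage cost 20 + fixed 9 = 29.
Compare {W-β}: haulage cost 32 + fixed 6 = 38.

25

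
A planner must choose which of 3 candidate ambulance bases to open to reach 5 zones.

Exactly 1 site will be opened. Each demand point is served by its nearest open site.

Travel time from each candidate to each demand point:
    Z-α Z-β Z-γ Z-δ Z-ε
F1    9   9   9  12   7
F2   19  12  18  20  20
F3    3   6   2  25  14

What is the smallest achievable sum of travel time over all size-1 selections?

46

Open {F1}.
  Z-α→F1 9, Z-β→F1 9, Z-γ→F1 9, Z-δ→F1 12, Z-ε→F1 7  ⇒ total 46.
Compare {F3}: total 50.
Compare {F2}: total 89.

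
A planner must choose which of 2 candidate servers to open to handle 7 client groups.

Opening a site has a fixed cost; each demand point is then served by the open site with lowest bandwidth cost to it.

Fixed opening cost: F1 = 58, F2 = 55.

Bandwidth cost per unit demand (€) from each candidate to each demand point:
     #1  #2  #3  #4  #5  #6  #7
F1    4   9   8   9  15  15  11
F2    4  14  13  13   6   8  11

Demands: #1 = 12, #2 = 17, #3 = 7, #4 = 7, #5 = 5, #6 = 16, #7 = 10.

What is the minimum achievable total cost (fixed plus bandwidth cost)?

Open {F1, F2}: assign each demand point to its cheapest open site.
  #1→F1 12×4=48, #2→F1 17×9=153, #3→F1 7×8=56, #4→F1 7×9=63, #5→F2 5×6=30, #6→F2 16×8=128, #7→F1 10×11=110
  bandwidth cost 588, fixed 113 → total 701.
Compare {F2}: bandwidth cost 736 + fixed 55 = 791.
Compare {F1}: bandwidth cost 745 + fixed 58 = 803.

701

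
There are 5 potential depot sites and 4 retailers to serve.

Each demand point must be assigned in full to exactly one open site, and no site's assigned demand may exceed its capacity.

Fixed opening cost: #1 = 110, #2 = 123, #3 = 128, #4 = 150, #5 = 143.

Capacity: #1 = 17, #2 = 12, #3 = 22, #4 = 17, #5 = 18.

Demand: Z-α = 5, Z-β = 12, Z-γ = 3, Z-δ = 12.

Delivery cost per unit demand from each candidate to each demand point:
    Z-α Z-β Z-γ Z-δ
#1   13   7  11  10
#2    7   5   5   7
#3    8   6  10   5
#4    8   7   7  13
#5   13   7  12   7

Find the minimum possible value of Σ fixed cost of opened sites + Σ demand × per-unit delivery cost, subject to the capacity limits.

Open {#2, #3}; cheapest assignment that respects the capacities:
  #2 (cap 12, load 12): Z-β — cost 12×5 = 60
  #3 (cap 22, load 20): Z-α, Z-γ, Z-δ — cost 5×8 + 3×10 + 12×5 = 130
  Shipping 190, fixed 251 → total 441.
  Any other capacity-feasible assignment to {#2, #3} ships for at least 190.
Compare {#1, #3}: its best feasible assignment gives total 452.
Compare {#3, #4}: its best feasible assignment gives total 483.
Every other set of open sites that can feasibly serve all demand totals ≥ 452 even under its best assignment. Minimum: 441.

441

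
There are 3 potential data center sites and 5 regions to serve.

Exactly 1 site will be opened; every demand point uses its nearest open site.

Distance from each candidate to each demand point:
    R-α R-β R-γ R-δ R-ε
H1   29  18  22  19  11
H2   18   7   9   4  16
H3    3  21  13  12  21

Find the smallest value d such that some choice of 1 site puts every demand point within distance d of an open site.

Open {H2}.
  Farthest demand point is R-α at distance 18 (to H2); all others are ≤ 18.
With {H3} the worst case is 21.
With {H1} the worst case is 29.
No size-1 selection achieves below 18.

18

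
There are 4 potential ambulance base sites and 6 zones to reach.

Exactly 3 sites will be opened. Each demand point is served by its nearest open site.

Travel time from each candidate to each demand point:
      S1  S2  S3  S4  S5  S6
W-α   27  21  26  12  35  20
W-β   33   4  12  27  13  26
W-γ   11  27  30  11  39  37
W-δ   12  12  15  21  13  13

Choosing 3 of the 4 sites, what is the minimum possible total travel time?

64

Open {W-β, W-γ, W-δ}.
  S1→W-γ 11, S2→W-β 4, S3→W-β 12, S4→W-γ 11, S5→W-β 13, S6→W-δ 13  ⇒ total 64.
Compare {W-α, W-β, W-δ}: total 66.
Compare {W-α, W-β, W-γ}: total 71.
No size-3 selection does better; minimum is 64.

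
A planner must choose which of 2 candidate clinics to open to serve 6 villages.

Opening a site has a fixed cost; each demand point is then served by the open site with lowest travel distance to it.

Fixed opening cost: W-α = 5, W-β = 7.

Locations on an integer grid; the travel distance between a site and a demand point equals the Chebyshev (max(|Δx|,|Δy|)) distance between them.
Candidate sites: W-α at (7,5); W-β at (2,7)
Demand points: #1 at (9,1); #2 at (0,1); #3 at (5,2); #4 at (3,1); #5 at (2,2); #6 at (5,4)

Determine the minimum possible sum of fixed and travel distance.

30

Open {W-α}: assign each demand point to its cheapest open site.
  #1→W-α 4, #2→W-α 7, #3→W-α 3, #4→W-α 4, #5→W-α 5, #6→W-α 2
  travel distance 25, fixed 5 → total 30.
Compare {W-α, W-β}: travel distance 24 + fixed 12 = 36.
Compare {W-β}: travel distance 32 + fixed 7 = 39.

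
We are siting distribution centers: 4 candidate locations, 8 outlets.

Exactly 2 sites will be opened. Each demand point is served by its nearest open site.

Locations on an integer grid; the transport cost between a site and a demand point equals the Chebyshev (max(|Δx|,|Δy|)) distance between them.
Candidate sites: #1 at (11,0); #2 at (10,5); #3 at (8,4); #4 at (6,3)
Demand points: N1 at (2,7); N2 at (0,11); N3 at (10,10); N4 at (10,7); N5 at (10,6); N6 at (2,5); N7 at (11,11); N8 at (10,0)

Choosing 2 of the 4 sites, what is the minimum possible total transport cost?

34

Open {#2, #4}.
  N1→#4 4, N2→#4 8, N3→#2 5, N4→#2 2, N5→#2 1, N6→#4 4, N7→#2 6, N8→#4 4  ⇒ total 34.
Compare {#2, #3}: total 38.
Compare {#3, #4}: total 38.
No size-2 selection does better; minimum is 34.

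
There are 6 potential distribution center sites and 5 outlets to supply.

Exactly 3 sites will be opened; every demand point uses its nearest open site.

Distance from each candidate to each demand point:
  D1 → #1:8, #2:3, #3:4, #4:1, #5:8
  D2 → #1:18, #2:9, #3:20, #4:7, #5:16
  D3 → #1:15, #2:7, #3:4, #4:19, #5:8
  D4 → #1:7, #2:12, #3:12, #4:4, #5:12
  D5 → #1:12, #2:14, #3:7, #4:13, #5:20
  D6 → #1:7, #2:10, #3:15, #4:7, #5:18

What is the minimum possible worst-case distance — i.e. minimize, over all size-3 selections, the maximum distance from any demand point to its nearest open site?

8

Open {D1, D2, D3}.
  Farthest demand point is #1 at distance 8 (to D1); all others are ≤ 8.
With {D1, D2, D4} the worst case is 8.
With {D1, D2, D5} the worst case is 8.
No size-3 selection achieves below 8.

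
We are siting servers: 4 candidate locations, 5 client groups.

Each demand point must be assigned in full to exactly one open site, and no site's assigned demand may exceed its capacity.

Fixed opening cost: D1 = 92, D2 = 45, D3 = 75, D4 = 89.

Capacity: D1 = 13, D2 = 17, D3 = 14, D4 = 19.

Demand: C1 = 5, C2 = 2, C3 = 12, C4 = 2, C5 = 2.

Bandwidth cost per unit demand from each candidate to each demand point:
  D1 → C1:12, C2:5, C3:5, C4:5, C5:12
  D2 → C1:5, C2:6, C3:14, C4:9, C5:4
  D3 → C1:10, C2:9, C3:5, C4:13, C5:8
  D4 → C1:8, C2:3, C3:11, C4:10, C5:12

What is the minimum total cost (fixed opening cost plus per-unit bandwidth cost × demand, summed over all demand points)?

243

Open {D2, D3}; cheapest assignment that respects the capacities:
  D2 (cap 17, load 11): C1, C2, C4, C5 — cost 5×5 + 2×6 + 2×9 + 2×4 = 63
  D3 (cap 14, load 12): C3 — cost 12×5 = 60
  Shipping 123, fixed 120 → total 243.
  Any other capacity-feasible assignment to {D2, D3} ships for at least 123.
Compare {D1, D2}: its best feasible assignment gives total 260.
Compare {D3, D4}: its best feasible assignment gives total 306.
Every other set of open sites that can feasibly serve all demand totals ≥ 260 even under its best assignment. Minimum: 243.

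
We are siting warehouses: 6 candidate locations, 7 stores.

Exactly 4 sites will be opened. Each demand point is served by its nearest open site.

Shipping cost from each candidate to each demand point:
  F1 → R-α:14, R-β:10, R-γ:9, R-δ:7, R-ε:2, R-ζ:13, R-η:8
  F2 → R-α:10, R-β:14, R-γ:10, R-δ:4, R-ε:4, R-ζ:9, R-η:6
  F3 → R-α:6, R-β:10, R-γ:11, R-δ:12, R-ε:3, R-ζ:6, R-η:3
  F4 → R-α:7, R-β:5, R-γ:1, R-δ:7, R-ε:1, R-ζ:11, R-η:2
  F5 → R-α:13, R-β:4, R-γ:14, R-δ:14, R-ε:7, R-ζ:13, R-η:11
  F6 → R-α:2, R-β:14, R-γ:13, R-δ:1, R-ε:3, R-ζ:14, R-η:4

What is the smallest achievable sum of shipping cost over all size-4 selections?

Open {F3, F4, F5, F6}.
  R-α→F6 2, R-β→F5 4, R-γ→F4 1, R-δ→F6 1, R-ε→F4 1, R-ζ→F3 6, R-η→F4 2  ⇒ total 17.
Compare {F1, F3, F4, F6}: total 18.
Compare {F2, F3, F4, F6}: total 18.
No size-4 selection does better; minimum is 17.

17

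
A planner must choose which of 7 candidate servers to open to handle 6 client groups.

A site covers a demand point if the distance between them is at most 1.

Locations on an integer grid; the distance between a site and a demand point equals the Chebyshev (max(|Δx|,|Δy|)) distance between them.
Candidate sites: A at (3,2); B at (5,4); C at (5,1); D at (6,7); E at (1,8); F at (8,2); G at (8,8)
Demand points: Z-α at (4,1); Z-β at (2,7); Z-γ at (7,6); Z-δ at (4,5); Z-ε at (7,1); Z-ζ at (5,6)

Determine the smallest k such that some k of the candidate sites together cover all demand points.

5

Coverage sets (demand points within 1 of each site):
  A: {Z-α}
  B: {Z-δ}
  C: {Z-α}
  D: {Z-γ, Z-ζ}
  E: {Z-β}
  F: {Z-ε}
  G: {}
No 4 sites suffice: every size-4 union leaves at least one demand point uncovered.
But {A, B, D, E, F} covers everything, so the minimum is 5.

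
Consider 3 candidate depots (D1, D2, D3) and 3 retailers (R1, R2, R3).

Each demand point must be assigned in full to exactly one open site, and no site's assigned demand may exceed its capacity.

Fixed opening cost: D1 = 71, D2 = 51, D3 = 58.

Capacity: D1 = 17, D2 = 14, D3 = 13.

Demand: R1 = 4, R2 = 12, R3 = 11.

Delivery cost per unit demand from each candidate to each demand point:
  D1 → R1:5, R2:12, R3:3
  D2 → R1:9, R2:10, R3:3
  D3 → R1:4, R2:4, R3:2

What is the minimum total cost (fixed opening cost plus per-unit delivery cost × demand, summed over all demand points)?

230

Open {D1, D3}; cheapest assignment that respects the capacities:
  D1 (cap 17, load 15): R1, R3 — cost 4×5 + 11×3 = 53
  D3 (cap 13, load 12): R2 — cost 12×4 = 48
  Shipping 101, fixed 129 → total 230.
  Any other capacity-feasible assignment to {D1, D3} ships for at least 101.
Compare {D1, D2, D3}: its best feasible assignment gives total 281.
Compare {D1, D2}: its best feasible assignment gives total 295.
Every other set of open sites that can feasibly serve all demand totals ≥ 281 even under its best assignment. Minimum: 230.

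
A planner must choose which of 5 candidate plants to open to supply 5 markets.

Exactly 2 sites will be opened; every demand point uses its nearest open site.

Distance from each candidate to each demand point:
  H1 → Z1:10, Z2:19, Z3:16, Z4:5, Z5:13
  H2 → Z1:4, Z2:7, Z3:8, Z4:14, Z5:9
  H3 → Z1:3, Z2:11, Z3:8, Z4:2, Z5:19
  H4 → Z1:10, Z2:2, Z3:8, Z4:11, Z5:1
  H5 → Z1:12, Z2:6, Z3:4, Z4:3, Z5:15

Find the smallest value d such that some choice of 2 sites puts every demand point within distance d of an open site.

8

Open {H3, H4}.
  Farthest demand point is Z3 at distance 8 (to H3); all others are ≤ 8.
With {H1, H2} the worst case is 9.
With {H2, H3} the worst case is 9.
No size-2 selection achieves below 8.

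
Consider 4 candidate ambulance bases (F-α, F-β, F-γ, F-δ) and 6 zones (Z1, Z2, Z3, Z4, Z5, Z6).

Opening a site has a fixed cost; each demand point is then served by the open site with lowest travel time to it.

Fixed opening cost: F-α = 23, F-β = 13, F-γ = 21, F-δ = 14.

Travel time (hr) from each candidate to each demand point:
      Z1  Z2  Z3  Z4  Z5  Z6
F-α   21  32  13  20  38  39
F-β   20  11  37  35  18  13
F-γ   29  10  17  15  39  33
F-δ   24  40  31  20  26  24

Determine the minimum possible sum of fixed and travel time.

Open {F-β, F-γ}: assign each demand point to its cheapest open site.
  Z1→F-β 20, Z2→F-γ 10, Z3→F-γ 17, Z4→F-γ 15, Z5→F-β 18, Z6→F-β 13
  travel time 93, fixed 34 → total 127.
Compare {F-α, F-β}: travel time 95 + fixed 36 = 131.
Compare {F-β, F-δ}: travel time 113 + fixed 27 = 140.
Compare {F-β, F-γ, F-δ}: travel time 93 + fixed 48 = 141.
All other subsets cost ≥ 131. Minimum total cost: 127.

127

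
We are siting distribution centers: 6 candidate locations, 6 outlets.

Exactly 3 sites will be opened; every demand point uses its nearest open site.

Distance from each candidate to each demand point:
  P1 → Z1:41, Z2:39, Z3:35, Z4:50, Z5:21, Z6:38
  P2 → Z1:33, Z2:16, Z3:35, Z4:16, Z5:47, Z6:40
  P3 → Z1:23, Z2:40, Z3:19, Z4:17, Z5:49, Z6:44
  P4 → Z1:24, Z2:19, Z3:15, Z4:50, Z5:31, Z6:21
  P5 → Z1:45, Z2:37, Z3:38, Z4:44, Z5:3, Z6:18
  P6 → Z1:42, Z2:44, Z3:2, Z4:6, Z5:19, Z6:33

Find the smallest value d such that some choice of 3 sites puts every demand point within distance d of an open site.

Open {P1, P3, P4}.
  Farthest demand point is Z1 at distance 23 (to P3); all others are ≤ 23.
With {P2, P3, P5} the worst case is 23.
With {P3, P4, P5} the worst case is 23.
No size-3 selection achieves below 23.

23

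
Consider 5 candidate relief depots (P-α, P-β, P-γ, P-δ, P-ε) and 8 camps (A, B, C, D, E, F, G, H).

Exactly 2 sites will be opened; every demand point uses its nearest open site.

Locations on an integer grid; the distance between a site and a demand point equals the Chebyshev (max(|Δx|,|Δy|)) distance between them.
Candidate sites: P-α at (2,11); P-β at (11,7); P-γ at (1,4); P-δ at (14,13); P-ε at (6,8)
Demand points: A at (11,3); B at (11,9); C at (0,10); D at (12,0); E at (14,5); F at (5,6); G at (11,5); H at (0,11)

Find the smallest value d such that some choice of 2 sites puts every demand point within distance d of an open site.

Open {P-α, P-β}.
  Farthest demand point is D at distance 7 (to P-β); all others are ≤ 7.
With {P-β, P-γ} the worst case is 7.
With {P-β, P-ε} the worst case is 7.
No size-2 selection achieves below 7.

7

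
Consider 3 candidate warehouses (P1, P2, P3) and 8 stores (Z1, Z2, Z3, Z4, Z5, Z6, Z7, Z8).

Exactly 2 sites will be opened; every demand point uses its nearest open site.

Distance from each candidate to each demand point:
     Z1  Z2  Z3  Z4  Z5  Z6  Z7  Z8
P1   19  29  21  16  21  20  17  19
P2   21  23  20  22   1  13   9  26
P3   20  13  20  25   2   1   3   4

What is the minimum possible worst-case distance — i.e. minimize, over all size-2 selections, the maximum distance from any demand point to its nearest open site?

Open {P1, P3}.
  Farthest demand point is Z3 at distance 20 (to P3); all others are ≤ 20.
With {P2, P3} the worst case is 22.
With {P1, P2} the worst case is 23.
No size-2 selection achieves below 20.

20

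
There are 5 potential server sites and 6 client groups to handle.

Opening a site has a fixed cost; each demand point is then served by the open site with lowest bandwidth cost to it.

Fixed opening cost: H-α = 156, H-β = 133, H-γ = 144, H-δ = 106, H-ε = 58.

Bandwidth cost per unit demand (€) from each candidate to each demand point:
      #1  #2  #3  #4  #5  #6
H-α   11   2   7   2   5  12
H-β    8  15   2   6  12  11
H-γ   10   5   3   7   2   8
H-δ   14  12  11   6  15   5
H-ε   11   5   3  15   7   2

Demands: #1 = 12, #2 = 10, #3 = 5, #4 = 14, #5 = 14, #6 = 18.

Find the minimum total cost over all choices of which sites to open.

Open {H-α, H-ε}: assign each demand point to its cheapest open site.
  #1→H-α 12×11=132, #2→H-α 10×2=20, #3→H-ε 5×3=15, #4→H-α 14×2=28, #5→H-α 14×5=70, #6→H-ε 18×2=36
  bandwidth cost 301, fixed 214 → total 515.
Compare {H-γ, H-ε}: bandwidth cost 347 + fixed 202 = 549.
Compare {H-β, H-ε}: bandwidth cost 374 + fixed 191 = 565.
Compare {H-δ, H-ε}: bandwidth cost 415 + fixed 164 = 579.
All other subsets cost ≥ 549. Minimum total cost: 515.

515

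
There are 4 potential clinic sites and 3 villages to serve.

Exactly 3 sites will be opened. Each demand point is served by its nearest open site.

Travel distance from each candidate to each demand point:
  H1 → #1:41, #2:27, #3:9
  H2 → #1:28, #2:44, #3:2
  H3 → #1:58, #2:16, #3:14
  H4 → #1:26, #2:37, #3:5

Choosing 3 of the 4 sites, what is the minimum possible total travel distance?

44

Open {H2, H3, H4}.
  #1→H4 26, #2→H3 16, #3→H2 2  ⇒ total 44.
Compare {H1, H2, H3}: total 46.
Compare {H1, H3, H4}: total 47.
No size-3 selection does better; minimum is 44.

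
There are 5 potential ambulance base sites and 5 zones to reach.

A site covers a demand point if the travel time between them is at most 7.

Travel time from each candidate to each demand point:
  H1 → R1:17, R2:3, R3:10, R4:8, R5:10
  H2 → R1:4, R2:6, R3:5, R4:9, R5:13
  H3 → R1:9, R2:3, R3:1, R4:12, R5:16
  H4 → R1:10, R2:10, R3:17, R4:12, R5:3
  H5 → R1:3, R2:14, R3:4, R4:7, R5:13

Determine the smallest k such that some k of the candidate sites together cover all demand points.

3

Coverage sets (demand points within 7 of each site):
  H1: {R2}
  H2: {R1, R2, R3}
  H3: {R2, R3}
  H4: {R5}
  H5: {R1, R3, R4}
No 2 sites suffice: every size-2 union leaves at least one demand point uncovered.
But {H1, H4, H5} covers everything, so the minimum is 3.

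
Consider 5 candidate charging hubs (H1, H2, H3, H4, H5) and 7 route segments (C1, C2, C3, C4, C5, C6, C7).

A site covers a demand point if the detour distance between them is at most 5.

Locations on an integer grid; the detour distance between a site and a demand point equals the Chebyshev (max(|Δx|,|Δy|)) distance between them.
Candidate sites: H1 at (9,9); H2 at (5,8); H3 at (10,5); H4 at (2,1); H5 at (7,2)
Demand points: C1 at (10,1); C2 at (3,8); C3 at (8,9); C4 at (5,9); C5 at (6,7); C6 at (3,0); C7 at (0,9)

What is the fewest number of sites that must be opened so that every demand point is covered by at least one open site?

2

Coverage sets (demand points within 5 of each site):
  H1: {C3, C4, C5}
  H2: {C2, C3, C4, C5, C7}
  H3: {C1, C3, C4, C5}
  H4: {C6}
  H5: {C1, C5, C6}
No single site covers all 7 demand points.
But {H2, H5} covers everything, so the minimum is 2.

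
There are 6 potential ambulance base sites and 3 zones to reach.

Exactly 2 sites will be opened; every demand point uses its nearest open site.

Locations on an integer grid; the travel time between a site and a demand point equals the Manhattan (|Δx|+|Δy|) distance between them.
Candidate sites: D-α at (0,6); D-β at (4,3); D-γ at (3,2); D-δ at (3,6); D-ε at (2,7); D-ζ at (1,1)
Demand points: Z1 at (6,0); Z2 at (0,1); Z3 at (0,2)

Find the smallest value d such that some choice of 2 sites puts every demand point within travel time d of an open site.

Open {D-α, D-β}.
  Farthest demand point is Z1 at travel time 5 (to D-β); all others are ≤ 5.
With {D-α, D-γ} the worst case is 5.
With {D-β, D-γ} the worst case is 5.
No size-2 selection achieves below 5.

5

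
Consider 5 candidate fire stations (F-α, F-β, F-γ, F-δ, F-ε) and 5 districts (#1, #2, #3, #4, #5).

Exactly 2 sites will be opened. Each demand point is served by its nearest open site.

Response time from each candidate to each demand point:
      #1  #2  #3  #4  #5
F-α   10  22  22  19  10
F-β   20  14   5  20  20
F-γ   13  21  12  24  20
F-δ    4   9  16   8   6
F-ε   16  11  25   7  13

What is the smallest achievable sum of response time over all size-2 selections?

Open {F-β, F-δ}.
  #1→F-δ 4, #2→F-δ 9, #3→F-β 5, #4→F-δ 8, #5→F-δ 6  ⇒ total 32.
Compare {F-γ, F-δ}: total 39.
Compare {F-δ, F-ε}: total 42.
No size-2 selection does better; minimum is 32.

32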